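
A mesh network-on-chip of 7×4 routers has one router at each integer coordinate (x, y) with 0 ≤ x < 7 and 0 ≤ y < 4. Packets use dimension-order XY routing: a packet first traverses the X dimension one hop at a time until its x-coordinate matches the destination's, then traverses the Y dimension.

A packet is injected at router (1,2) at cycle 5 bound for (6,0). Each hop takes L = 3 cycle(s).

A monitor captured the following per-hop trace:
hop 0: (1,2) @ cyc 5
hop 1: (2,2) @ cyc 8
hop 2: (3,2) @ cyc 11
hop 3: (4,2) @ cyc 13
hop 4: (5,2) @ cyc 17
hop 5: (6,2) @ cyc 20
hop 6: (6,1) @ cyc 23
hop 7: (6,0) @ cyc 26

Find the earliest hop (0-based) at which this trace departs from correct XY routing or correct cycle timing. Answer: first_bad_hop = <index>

first_bad_hop = 3

[1] (+1,+0) / 3c ⇒ ok
[2] (+1,+0) / 3c ⇒ ok
[3] (+1,+0) / 2c ⇒ BAD: Δcyc=2≠L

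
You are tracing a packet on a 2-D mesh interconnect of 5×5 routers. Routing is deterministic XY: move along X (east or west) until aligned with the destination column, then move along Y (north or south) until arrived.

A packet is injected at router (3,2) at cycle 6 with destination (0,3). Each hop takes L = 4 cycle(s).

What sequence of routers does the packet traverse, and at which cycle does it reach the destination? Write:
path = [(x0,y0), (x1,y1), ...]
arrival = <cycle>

path = [(3,2), (2,2), (1,2), (0,2), (0,3)]
arrival = 22

hop 0: (3,2) @ cyc 6
hop 1: (2,2) @ cyc 10  [W]
hop 2: (1,2) @ cyc 14  [W]
hop 3: (0,2) @ cyc 18  [W]
hop 4: (0,3) @ cyc 22  [N]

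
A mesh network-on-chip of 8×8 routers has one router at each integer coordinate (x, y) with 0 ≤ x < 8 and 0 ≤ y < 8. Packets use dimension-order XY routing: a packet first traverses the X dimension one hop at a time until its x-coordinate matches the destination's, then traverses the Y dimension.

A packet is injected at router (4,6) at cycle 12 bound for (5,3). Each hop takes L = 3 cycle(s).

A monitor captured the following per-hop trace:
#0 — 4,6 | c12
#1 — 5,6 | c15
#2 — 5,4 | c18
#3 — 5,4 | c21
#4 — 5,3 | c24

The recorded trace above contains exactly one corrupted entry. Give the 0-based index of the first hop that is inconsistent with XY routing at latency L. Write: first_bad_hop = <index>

first_bad_hop = 2

  1: Δx=+1 Δy=+0 Δt=3 [ok]
  2: Δx=+0 Δy=-2 Δt=3 [BAD: non-unit step]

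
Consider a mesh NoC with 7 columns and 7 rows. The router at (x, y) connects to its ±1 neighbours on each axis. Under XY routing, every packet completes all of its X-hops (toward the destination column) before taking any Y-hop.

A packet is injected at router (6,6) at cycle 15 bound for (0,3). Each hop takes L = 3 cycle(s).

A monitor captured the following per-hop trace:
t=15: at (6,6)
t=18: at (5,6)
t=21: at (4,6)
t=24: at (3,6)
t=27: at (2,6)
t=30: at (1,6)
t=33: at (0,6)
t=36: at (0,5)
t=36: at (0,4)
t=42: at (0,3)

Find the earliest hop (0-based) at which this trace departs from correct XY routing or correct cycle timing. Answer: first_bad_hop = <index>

first_bad_hop = 8

hop 1: step (-1,+0), +3 cyc — ok
hop 2: step (-1,+0), +3 cyc — ok
hop 3: step (-1,+0), +3 cyc — ok
hop 4: step (-1,+0), +3 cyc — ok
hop 5: step (-1,+0), +3 cyc — ok
hop 6: step (-1,+0), +3 cyc — ok
hop 7: step (+0,-1), +3 cyc — ok
hop 8: step (+0,-1), +0 cyc — BAD: Δcyc=0≠L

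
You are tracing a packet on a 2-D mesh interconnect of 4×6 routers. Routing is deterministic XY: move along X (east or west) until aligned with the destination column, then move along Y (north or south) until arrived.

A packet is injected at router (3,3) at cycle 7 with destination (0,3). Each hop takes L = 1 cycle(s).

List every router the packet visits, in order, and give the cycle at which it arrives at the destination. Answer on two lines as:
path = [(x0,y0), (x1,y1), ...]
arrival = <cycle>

hop 0: (3,3) @ cyc 7
hop 1: (2,3) @ cyc 8  [W]
hop 2: (1,3) @ cyc 9  [W]
hop 3: (0,3) @ cyc 10  [W]

path = [(3,3), (2,3), (1,3), (0,3)]
arrival = 10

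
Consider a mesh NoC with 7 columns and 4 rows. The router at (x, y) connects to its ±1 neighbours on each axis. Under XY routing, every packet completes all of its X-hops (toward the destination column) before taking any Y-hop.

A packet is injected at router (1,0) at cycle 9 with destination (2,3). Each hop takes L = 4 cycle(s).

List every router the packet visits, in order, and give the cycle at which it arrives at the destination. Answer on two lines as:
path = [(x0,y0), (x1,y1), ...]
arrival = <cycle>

src (1,0)  cyc=9
E→(2,0)  cyc=13
N→(2,1)  cyc=17
N→(2,2)  cyc=21
N→(2,3)  cyc=25

path = [(1,0), (2,0), (2,1), (2,2), (2,3)]
arrival = 25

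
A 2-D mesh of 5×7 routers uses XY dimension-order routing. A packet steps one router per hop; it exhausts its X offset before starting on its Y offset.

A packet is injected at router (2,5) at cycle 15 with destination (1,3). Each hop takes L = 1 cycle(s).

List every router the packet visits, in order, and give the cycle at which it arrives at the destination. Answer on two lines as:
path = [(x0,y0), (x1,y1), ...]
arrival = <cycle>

path = [(2,5), (1,5), (1,4), (1,3)]
arrival = 18

[0] x=2 y=5 t=15
[1] x=1 y=5 t=16 →W
[2] x=1 y=4 t=17 →S
[3] x=1 y=3 t=18 →S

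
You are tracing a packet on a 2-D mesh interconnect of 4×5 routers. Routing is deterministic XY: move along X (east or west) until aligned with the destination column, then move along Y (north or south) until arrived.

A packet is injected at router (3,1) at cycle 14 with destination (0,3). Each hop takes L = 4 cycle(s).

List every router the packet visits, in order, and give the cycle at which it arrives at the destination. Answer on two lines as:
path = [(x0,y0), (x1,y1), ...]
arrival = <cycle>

[0] x=3 y=1 t=14
[1] x=2 y=1 t=18 →W
[2] x=1 y=1 t=22 →W
[3] x=0 y=1 t=26 →W
[4] x=0 y=2 t=30 →N
[5] x=0 y=3 t=34 →N

path = [(3,1), (2,1), (1,1), (0,1), (0,2), (0,3)]
arrival = 34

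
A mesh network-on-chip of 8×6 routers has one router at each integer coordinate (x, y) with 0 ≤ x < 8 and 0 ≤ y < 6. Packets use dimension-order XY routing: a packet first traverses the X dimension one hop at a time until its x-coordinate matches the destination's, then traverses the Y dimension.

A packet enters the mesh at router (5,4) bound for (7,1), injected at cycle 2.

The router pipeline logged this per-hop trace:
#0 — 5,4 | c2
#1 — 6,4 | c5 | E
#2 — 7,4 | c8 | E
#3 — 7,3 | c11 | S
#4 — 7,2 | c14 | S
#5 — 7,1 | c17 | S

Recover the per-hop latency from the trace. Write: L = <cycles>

L = 3

cyc[1] − cyc[0] = 5 − 2 = 3.
That increment is L by definition: L = 3.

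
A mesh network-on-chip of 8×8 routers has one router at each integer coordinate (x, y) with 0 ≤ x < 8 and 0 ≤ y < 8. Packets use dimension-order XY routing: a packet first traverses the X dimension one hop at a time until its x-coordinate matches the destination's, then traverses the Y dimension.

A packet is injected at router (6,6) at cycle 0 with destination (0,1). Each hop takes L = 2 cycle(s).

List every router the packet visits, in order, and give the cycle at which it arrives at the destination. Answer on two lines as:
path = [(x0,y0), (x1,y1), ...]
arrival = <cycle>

path = [(6,6), (5,6), (4,6), (3,6), (2,6), (1,6), (0,6), (0,5), (0,4), (0,3), (0,2), (0,1)]
arrival = 22

[0] x=6 y=6 t=0
[1] x=5 y=6 t=2 →W
[2] x=4 y=6 t=4 →W
[3] x=3 y=6 t=6 →W
[4] x=2 y=6 t=8 →W
[5] x=1 y=6 t=10 →W
[6] x=0 y=6 t=12 →W
[7] x=0 y=5 t=14 →S
[8] x=0 y=4 t=16 →S
[9] x=0 y=3 t=18 →S
[10] x=0 y=2 t=20 →S
[11] x=0 y=1 t=22 →S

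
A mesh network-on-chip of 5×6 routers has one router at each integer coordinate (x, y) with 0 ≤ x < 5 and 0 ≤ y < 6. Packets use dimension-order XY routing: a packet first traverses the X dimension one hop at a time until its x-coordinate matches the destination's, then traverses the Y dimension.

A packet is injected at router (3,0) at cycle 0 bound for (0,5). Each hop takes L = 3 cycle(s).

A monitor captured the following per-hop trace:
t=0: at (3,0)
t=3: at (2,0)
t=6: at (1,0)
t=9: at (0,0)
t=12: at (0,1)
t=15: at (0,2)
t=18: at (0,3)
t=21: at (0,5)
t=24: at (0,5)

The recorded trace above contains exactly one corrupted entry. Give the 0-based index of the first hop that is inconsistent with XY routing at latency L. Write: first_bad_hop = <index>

first_bad_hop = 7

check 1→ d=(-1,0) cyc+3: ok
check 2→ d=(-1,0) cyc+3: ok
check 3→ d=(-1,0) cyc+3: ok
check 4→ d=(0,1) cyc+3: ok
check 5→ d=(0,1) cyc+3: ok
check 6→ d=(0,1) cyc+3: ok
check 7→ d=(0,2) cyc+3: BAD: non-unit step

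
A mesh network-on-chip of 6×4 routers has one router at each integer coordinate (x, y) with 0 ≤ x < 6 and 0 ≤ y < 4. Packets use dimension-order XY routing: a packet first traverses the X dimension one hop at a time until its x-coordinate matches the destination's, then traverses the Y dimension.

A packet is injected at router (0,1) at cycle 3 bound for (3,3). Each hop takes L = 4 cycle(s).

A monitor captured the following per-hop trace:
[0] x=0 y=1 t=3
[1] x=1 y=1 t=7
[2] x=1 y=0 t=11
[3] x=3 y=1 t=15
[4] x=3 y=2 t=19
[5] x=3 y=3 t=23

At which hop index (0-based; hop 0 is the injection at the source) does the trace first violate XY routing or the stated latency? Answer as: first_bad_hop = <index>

first_bad_hop = 2

hop 1: step (+1,+0), +4 cyc — ok
hop 2: step (+0,-1), +4 cyc — BAD: Y-move but x=1≠3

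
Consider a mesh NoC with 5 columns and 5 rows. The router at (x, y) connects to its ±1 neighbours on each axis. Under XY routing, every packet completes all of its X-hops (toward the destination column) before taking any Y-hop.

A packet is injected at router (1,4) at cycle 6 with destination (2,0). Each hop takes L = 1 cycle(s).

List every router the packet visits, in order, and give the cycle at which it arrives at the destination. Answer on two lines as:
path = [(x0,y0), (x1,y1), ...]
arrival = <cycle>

path = [(1,4), (2,4), (2,3), (2,2), (2,1), (2,0)]
arrival = 11

#0 — 1,4 | c6
#1 — 2,4 | c7 | E
#2 — 2,3 | c8 | S
#3 — 2,2 | c9 | S
#4 — 2,1 | c10 | S
#5 — 2,0 | c11 | S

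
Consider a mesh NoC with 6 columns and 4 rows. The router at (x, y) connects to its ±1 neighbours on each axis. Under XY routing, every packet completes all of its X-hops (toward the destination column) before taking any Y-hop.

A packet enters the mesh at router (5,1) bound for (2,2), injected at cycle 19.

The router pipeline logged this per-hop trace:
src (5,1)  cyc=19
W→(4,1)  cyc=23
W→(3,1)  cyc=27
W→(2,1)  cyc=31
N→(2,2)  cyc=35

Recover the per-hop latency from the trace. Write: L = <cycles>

L = 4

Between hops 0 and 1 the cycle counter advances 23 − 19 = 4.
That increment is L by definition: L = 4.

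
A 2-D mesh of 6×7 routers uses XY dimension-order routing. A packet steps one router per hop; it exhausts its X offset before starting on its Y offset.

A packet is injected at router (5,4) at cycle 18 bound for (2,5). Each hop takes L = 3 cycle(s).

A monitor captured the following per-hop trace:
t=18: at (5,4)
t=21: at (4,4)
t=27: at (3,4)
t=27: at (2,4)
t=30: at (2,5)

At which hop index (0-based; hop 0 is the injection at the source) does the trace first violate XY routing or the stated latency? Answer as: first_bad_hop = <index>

[1] (-1,+0) / 3c ⇒ ok
[2] (-1,+0) / 6c ⇒ BAD: Δcyc=6≠L

first_bad_hop = 2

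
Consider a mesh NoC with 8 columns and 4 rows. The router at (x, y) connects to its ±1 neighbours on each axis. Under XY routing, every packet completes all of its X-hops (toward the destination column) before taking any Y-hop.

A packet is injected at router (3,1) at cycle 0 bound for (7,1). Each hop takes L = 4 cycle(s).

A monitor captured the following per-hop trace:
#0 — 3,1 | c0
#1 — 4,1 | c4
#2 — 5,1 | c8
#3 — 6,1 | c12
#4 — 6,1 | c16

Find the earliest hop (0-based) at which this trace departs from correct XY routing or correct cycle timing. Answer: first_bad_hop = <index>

first_bad_hop = 4

hop 1: step (+1,+0), +4 cyc — ok
hop 2: step (+1,+0), +4 cyc — ok
hop 3: step (+1,+0), +4 cyc — ok
hop 4: step (+0,+0), +4 cyc — BAD: non-unit step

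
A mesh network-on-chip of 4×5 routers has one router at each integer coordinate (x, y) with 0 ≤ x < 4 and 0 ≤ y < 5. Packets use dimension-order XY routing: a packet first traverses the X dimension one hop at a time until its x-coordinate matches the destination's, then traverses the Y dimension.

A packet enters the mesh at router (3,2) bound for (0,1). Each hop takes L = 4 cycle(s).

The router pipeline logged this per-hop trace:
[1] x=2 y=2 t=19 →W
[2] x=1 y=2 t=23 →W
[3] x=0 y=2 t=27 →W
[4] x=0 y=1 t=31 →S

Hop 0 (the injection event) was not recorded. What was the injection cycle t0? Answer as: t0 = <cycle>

Hop 1 reached at cycle 19; hop k is at t0 + k·L.
Therefore t0 = 19 − L = 15.

t0 = 15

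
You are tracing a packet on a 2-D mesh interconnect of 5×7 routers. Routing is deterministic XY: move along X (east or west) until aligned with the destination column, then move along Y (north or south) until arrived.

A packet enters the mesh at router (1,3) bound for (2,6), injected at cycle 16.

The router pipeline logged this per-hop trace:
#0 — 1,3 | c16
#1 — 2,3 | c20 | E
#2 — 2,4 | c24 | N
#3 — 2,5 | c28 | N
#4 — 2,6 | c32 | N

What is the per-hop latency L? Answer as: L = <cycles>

L = 4

cyc[1] − cyc[0] = 20 − 16 = 4.
One hop costs L cycles, so L = 4.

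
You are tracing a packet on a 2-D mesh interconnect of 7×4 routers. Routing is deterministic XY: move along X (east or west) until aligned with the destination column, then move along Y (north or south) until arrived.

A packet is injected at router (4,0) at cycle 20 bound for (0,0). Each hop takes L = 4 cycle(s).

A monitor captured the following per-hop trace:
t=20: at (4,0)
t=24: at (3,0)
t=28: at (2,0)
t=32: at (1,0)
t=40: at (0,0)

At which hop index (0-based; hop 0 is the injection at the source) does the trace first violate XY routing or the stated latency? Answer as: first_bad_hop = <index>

first_bad_hop = 4

  1: Δx=-1 Δy=+0 Δt=4 [ok]
  2: Δx=-1 Δy=+0 Δt=4 [ok]
  3: Δx=-1 Δy=+0 Δt=4 [ok]
  4: Δx=-1 Δy=+0 Δt=8 [BAD: Δcyc=8≠L]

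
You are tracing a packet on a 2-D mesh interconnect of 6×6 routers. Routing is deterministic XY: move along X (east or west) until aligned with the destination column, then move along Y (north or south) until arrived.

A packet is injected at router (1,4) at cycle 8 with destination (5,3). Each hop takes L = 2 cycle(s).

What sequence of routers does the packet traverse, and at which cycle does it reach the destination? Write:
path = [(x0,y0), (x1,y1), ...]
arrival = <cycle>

path = [(1,4), (2,4), (3,4), (4,4), (5,4), (5,3)]
arrival = 18

  0. router=(1,4) cycle=8 (inject)
  1. router=(2,4) cycle=10 dir=E
  2. router=(3,4) cycle=12 dir=E
  3. router=(4,4) cycle=14 dir=E
  4. router=(5,4) cycle=16 dir=E
  5. router=(5,3) cycle=18 dir=S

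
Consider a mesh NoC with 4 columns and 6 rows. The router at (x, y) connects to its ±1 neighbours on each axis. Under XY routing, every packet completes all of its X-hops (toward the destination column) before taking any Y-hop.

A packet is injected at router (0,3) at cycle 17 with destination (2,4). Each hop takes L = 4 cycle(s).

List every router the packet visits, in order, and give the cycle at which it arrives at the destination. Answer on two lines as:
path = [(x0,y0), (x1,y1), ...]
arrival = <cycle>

hop 0: (0,3) @ cyc 17
hop 1: (1,3) @ cyc 21  [E]
hop 2: (2,3) @ cyc 25  [E]
hop 3: (2,4) @ cyc 29  [N]

path = [(0,3), (1,3), (2,3), (2,4)]
arrival = 29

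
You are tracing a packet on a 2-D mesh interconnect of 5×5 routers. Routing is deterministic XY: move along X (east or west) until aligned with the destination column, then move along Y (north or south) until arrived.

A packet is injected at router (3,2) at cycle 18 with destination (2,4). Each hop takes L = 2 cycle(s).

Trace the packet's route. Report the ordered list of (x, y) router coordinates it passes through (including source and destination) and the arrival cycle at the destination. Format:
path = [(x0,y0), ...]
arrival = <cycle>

path = [(3,2), (2,2), (2,3), (2,4)]
arrival = 24

[0] x=3 y=2 t=18
[1] x=2 y=2 t=20 →W
[2] x=2 y=3 t=22 →N
[3] x=2 y=4 t=24 →N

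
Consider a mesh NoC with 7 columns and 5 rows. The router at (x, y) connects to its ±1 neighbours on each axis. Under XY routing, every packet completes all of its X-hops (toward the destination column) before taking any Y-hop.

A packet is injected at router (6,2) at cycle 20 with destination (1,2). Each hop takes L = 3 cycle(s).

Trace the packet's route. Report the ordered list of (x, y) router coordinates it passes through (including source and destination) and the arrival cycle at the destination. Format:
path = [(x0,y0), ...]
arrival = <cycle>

path = [(6,2), (5,2), (4,2), (3,2), (2,2), (1,2)]
arrival = 35

[0] x=6 y=2 t=20
[1] x=5 y=2 t=23 →W
[2] x=4 y=2 t=26 →W
[3] x=3 y=2 t=29 →W
[4] x=2 y=2 t=32 →W
[5] x=1 y=2 t=35 →W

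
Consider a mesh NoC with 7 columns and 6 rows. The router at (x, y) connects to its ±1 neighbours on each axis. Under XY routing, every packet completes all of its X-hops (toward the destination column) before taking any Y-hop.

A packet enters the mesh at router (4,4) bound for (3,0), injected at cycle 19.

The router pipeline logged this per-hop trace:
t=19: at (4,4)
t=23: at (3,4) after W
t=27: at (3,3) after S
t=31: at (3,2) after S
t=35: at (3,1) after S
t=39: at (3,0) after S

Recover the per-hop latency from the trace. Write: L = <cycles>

L = 4

From hop 0 (19) to hop 1 (23): +4 cycles.
That increment is L by definition: L = 4.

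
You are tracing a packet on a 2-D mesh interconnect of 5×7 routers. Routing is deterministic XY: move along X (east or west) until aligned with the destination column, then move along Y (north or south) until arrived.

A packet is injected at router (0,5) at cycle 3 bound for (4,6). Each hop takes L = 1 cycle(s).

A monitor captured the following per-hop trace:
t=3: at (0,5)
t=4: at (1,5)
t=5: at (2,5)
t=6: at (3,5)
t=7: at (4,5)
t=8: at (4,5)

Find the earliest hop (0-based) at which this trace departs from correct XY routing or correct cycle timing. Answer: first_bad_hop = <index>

first_bad_hop = 5

[1] (+1,+0) / 1c ⇒ ok
[2] (+1,+0) / 1c ⇒ ok
[3] (+1,+0) / 1c ⇒ ok
[4] (+1,+0) / 1c ⇒ ok
[5] (+0,+0) / 1c ⇒ BAD: non-unit step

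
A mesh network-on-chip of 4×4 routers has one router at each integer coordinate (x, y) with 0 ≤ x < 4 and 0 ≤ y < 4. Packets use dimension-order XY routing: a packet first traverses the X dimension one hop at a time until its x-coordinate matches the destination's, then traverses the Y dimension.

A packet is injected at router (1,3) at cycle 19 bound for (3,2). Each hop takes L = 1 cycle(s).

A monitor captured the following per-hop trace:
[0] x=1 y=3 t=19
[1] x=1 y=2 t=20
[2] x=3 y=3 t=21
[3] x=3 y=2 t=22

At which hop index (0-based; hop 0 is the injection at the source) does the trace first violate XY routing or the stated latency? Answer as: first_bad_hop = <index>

first_bad_hop = 1

[1] (+0,-1) / 1c ⇒ BAD: Y-move but x=1≠3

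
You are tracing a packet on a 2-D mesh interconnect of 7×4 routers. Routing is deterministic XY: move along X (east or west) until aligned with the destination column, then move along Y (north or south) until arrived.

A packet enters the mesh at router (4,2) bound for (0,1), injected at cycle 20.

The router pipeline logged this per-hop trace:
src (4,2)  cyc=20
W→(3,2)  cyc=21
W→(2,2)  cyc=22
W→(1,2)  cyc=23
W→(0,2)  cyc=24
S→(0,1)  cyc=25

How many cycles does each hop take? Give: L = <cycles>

From hop 0 (20) to hop 1 (21): +1 cycles.
Each hop adds L, hence L = 1.

L = 1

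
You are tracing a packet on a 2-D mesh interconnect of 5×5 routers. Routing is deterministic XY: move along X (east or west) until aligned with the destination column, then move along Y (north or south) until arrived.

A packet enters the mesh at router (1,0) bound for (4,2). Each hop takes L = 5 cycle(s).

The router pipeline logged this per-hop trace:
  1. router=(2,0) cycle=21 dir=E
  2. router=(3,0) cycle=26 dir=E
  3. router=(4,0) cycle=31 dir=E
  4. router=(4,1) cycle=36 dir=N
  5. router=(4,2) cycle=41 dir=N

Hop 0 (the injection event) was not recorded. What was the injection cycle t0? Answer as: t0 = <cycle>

t0 = 16

cyc[1] = 21 and cyc[k] = t0 + k·L for every k.
So t0 = 21 − 1·5 = 16.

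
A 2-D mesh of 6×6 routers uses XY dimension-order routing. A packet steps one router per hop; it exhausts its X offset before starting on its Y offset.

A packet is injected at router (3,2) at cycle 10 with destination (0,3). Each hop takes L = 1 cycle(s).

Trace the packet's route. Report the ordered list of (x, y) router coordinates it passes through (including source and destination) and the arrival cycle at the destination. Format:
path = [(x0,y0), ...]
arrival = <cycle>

path = [(3,2), (2,2), (1,2), (0,2), (0,3)]
arrival = 14

src (3,2)  cyc=10
W→(2,2)  cyc=11
W→(1,2)  cyc=12
W→(0,2)  cyc=13
N→(0,3)  cyc=14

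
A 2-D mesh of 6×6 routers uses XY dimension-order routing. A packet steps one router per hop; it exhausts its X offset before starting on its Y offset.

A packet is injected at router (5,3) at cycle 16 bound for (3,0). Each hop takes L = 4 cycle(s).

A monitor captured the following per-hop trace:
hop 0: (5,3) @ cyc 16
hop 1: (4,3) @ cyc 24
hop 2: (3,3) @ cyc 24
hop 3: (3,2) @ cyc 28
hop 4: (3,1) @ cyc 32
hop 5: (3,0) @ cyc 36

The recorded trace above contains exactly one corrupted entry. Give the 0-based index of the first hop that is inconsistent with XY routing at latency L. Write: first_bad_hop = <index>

[1] (-1,+0) / 8c ⇒ BAD: Δcyc=8≠L

first_bad_hop = 1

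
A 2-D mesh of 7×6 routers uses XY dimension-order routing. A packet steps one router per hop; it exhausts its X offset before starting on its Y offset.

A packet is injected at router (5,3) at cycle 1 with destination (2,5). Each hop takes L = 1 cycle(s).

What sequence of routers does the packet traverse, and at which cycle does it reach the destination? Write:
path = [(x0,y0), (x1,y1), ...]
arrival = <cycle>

  0. router=(5,3) cycle=1 (inject)
  1. router=(4,3) cycle=2 dir=W
  2. router=(3,3) cycle=3 dir=W
  3. router=(2,3) cycle=4 dir=W
  4. router=(2,4) cycle=5 dir=N
  5. router=(2,5) cycle=6 dir=N

path = [(5,3), (4,3), (3,3), (2,3), (2,4), (2,5)]
arrival = 6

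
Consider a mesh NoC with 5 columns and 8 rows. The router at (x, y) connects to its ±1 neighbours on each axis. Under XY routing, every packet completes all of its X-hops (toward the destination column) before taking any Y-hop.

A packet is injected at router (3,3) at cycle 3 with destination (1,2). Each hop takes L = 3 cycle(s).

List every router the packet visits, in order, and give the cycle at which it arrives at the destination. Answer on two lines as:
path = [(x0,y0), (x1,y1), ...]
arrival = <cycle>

path = [(3,3), (2,3), (1,3), (1,2)]
arrival = 12

  0. router=(3,3) cycle=3 (inject)
  1. router=(2,3) cycle=6 dir=W
  2. router=(1,3) cycle=9 dir=W
  3. router=(1,2) cycle=12 dir=S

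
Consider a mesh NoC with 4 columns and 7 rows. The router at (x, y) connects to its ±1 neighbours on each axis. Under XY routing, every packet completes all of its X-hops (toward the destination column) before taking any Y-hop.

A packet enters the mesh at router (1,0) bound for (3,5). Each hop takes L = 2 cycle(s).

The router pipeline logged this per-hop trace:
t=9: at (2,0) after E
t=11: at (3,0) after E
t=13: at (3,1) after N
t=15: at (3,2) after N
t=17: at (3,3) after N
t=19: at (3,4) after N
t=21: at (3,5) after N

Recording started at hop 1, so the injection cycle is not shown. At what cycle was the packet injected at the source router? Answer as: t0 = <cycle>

t0 = 7

cyc[1] = 9 and cyc[k] = t0 + k·L for every k.
Therefore t0 = 9 − L = 7.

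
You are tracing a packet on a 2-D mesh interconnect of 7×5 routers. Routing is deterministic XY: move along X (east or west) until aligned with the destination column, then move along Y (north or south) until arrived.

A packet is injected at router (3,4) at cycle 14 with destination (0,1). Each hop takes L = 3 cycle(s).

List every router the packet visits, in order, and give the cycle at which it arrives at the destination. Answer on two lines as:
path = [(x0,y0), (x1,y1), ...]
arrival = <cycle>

#0 — 3,4 | c14
#1 — 2,4 | c17 | W
#2 — 1,4 | c20 | W
#3 — 0,4 | c23 | W
#4 — 0,3 | c26 | S
#5 — 0,2 | c29 | S
#6 — 0,1 | c32 | S

path = [(3,4), (2,4), (1,4), (0,4), (0,3), (0,2), (0,1)]
arrival = 32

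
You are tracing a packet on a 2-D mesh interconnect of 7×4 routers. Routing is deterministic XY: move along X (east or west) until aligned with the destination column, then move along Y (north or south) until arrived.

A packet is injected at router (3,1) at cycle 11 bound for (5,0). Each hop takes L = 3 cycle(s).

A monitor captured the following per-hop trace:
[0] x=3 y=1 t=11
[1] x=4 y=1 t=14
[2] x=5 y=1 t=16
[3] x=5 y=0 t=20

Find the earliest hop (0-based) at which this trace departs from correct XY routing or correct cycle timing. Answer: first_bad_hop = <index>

first_bad_hop = 2

check 1→ d=(1,0) cyc+3: ok
check 2→ d=(1,0) cyc+2: BAD: Δcyc=2≠L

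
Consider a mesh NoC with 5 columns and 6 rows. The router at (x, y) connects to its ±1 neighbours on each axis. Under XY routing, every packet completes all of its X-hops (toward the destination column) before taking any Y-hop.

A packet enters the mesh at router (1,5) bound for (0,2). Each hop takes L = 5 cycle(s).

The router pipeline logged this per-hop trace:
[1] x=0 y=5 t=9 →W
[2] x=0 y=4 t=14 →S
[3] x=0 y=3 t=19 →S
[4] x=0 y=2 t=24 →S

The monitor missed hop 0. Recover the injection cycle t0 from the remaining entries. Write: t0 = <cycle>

t0 = 4

The first recorded entry is hop 1 at cycle 9.
So t0 = 9 − 1·5 = 4.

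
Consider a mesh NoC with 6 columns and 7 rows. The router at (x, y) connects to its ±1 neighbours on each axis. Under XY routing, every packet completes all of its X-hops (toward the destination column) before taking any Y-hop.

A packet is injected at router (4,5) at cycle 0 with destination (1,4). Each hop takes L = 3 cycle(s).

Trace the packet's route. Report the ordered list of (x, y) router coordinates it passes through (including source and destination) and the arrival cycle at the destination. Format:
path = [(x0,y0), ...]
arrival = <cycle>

path = [(4,5), (3,5), (2,5), (1,5), (1,4)]
arrival = 12

hop 0: (4,5) @ cyc 0
hop 1: (3,5) @ cyc 3  [W]
hop 2: (2,5) @ cyc 6  [W]
hop 3: (1,5) @ cyc 9  [W]
hop 4: (1,4) @ cyc 12  [S]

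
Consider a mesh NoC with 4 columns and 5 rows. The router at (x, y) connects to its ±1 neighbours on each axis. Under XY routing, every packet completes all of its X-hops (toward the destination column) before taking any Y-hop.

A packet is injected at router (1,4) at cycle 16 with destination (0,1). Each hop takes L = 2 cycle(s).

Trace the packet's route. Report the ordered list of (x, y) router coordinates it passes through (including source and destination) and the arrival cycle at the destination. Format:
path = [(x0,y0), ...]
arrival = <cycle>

path = [(1,4), (0,4), (0,3), (0,2), (0,1)]
arrival = 24

t=16: at (1,4)
t=18: at (0,4) after W
t=20: at (0,3) after S
t=22: at (0,2) after S
t=24: at (0,1) after S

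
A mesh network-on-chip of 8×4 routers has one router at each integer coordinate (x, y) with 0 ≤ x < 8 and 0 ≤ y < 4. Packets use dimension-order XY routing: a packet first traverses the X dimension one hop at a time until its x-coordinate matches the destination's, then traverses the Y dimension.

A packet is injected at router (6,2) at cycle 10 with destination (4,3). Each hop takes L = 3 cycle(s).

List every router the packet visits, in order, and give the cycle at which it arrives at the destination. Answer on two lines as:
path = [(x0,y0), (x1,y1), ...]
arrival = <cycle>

[0] x=6 y=2 t=10
[1] x=5 y=2 t=13 →W
[2] x=4 y=2 t=16 →W
[3] x=4 y=3 t=19 →N

path = [(6,2), (5,2), (4,2), (4,3)]
arrival = 19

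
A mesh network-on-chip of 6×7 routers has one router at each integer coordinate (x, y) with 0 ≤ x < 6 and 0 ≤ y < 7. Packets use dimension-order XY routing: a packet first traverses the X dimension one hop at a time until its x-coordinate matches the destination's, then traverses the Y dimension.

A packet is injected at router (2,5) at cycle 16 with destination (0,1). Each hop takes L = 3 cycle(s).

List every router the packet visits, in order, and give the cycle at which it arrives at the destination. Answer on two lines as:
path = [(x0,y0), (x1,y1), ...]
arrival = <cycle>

t=16: at (2,5)
t=19: at (1,5) after W
t=22: at (0,5) after W
t=25: at (0,4) after S
t=28: at (0,3) after S
t=31: at (0,2) after S
t=34: at (0,1) after S

path = [(2,5), (1,5), (0,5), (0,4), (0,3), (0,2), (0,1)]
arrival = 34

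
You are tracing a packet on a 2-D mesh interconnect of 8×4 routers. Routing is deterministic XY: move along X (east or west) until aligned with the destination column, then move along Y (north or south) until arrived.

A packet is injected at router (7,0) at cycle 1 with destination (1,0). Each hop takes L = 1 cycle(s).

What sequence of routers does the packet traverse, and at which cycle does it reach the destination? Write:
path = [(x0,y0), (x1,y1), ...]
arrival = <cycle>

path = [(7,0), (6,0), (5,0), (4,0), (3,0), (2,0), (1,0)]
arrival = 7

[0] x=7 y=0 t=1
[1] x=6 y=0 t=2 →W
[2] x=5 y=0 t=3 →W
[3] x=4 y=0 t=4 →W
[4] x=3 y=0 t=5 →W
[5] x=2 y=0 t=6 →W
[6] x=1 y=0 t=7 →W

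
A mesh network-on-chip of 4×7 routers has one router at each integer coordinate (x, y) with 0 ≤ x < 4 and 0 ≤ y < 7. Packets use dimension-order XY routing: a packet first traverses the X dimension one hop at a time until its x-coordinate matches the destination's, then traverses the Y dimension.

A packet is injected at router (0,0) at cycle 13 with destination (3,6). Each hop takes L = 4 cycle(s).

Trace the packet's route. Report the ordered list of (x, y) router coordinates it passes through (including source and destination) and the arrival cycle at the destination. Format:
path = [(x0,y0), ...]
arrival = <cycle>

#0 — 0,0 | c13
#1 — 1,0 | c17 | E
#2 — 2,0 | c21 | E
#3 — 3,0 | c25 | E
#4 — 3,1 | c29 | N
#5 — 3,2 | c33 | N
#6 — 3,3 | c37 | N
#7 — 3,4 | c41 | N
#8 — 3,5 | c45 | N
#9 — 3,6 | c49 | N

path = [(0,0), (1,0), (2,0), (3,0), (3,1), (3,2), (3,3), (3,4), (3,5), (3,6)]
arrival = 49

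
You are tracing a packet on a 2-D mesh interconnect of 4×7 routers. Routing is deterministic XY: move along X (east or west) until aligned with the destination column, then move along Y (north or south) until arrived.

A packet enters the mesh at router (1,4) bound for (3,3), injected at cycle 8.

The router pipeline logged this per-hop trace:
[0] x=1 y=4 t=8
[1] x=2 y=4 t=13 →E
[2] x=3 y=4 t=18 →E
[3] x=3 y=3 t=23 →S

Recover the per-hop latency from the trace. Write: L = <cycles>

L = 5

cyc[1] − cyc[0] = 13 − 8 = 5.
That increment is L by definition: L = 5.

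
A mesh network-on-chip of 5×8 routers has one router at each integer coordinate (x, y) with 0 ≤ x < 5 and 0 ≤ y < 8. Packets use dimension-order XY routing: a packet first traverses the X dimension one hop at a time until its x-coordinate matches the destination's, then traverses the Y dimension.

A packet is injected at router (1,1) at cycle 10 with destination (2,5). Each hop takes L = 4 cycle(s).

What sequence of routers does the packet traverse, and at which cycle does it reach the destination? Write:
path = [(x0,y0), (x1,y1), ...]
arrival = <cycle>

path = [(1,1), (2,1), (2,2), (2,3), (2,4), (2,5)]
arrival = 30

t=10: at (1,1)
t=14: at (2,1) after E
t=18: at (2,2) after N
t=22: at (2,3) after N
t=26: at (2,4) after N
t=30: at (2,5) after N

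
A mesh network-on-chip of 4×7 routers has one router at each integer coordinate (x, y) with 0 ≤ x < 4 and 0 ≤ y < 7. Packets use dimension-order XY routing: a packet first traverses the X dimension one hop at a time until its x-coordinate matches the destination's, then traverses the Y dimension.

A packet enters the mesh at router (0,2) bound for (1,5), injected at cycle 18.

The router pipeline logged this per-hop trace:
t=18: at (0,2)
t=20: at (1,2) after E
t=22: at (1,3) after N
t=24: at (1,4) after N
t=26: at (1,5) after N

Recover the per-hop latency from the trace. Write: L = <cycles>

Between hops 0 and 1 the cycle counter advances 20 − 18 = 2.
That increment is L by definition: L = 2.

L = 2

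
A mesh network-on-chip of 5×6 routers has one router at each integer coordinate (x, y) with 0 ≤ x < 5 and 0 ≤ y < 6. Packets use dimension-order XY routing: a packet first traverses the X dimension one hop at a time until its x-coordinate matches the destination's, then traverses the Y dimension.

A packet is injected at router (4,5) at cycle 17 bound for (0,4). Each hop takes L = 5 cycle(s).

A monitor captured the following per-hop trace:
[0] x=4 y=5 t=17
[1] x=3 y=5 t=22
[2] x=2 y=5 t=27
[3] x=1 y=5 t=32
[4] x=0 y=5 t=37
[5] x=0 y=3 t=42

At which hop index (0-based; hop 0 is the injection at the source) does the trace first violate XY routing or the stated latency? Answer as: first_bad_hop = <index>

hop 1: step (-1,+0), +5 cyc — ok
hop 2: step (-1,+0), +5 cyc — ok
hop 3: step (-1,+0), +5 cyc — ok
hop 4: step (-1,+0), +5 cyc — ok
hop 5: step (+0,-2), +5 cyc — BAD: non-unit step

first_bad_hop = 5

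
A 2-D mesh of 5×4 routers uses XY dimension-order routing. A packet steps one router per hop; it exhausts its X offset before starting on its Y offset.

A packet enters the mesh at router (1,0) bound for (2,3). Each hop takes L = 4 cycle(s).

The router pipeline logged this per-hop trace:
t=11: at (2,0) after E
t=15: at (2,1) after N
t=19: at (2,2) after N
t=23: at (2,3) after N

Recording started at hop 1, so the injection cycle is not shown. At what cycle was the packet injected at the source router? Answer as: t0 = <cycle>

t0 = 7

Hop 1 reached at cycle 11; hop k is at t0 + k·L.
Therefore t0 = 11 − L = 7.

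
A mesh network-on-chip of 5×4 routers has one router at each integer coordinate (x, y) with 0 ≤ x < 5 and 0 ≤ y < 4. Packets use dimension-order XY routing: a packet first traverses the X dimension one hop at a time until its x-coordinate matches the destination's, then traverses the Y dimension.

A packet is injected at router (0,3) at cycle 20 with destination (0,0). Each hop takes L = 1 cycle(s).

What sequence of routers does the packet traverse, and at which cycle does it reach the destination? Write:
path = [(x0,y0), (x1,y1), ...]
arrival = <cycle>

path = [(0,3), (0,2), (0,1), (0,0)]
arrival = 23

  0. router=(0,3) cycle=20 (inject)
  1. router=(0,2) cycle=21 dir=S
  2. router=(0,1) cycle=22 dir=S
  3. router=(0,0) cycle=23 dir=S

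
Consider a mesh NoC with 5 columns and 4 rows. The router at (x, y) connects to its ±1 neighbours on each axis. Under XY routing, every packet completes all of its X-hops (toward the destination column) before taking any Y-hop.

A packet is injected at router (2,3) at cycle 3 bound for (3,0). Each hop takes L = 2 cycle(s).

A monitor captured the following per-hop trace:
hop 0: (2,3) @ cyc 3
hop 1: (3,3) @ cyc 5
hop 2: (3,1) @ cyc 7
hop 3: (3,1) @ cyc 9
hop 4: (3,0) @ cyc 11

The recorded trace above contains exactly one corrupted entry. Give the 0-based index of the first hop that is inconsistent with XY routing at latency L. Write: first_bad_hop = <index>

hop 1: step (+1,+0), +2 cyc — ok
hop 2: step (+0,-2), +2 cyc — BAD: non-unit step

first_bad_hop = 2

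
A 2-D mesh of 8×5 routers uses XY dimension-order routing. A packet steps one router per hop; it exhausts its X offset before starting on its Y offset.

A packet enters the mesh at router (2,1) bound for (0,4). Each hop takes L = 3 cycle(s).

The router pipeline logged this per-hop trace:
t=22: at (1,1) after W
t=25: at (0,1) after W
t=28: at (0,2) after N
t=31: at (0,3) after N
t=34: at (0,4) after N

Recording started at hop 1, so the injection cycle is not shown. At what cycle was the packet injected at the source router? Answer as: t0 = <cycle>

Hop 1 reached at cycle 22; hop k is at t0 + k·L.
Subtract one hop: t0 = 22 − 3 = 19.

t0 = 19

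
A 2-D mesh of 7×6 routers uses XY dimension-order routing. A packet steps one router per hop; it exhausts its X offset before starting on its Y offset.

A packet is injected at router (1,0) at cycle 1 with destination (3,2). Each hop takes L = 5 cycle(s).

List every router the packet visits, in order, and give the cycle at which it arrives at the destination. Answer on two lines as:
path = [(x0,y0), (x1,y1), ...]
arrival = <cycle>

[0] x=1 y=0 t=1
[1] x=2 y=0 t=6 →E
[2] x=3 y=0 t=11 →E
[3] x=3 y=1 t=16 →N
[4] x=3 y=2 t=21 →N

path = [(1,0), (2,0), (3,0), (3,1), (3,2)]
arrival = 21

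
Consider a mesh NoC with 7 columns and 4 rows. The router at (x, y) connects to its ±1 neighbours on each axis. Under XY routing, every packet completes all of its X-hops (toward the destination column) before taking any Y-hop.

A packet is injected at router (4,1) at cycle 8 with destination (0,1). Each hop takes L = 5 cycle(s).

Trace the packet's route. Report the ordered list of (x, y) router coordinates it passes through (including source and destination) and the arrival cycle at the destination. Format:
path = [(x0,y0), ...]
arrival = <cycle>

path = [(4,1), (3,1), (2,1), (1,1), (0,1)]
arrival = 28

[0] x=4 y=1 t=8
[1] x=3 y=1 t=13 →W
[2] x=2 y=1 t=18 →W
[3] x=1 y=1 t=23 →W
[4] x=0 y=1 t=28 →W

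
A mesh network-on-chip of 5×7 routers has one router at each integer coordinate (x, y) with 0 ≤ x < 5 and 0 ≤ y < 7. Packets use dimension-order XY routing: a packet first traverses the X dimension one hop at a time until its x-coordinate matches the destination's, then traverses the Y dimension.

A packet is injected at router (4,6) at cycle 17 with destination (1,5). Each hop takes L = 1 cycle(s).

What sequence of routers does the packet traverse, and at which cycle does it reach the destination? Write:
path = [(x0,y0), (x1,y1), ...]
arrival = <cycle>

path = [(4,6), (3,6), (2,6), (1,6), (1,5)]
arrival = 21

[0] x=4 y=6 t=17
[1] x=3 y=6 t=18 →W
[2] x=2 y=6 t=19 →W
[3] x=1 y=6 t=20 →W
[4] x=1 y=5 t=21 →S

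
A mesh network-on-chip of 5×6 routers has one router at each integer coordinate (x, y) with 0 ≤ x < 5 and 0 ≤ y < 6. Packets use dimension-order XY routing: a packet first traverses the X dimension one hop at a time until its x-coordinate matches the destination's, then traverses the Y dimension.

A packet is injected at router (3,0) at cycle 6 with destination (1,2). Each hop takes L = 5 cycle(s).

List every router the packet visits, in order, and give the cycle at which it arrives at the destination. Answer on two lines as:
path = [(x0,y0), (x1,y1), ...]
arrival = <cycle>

  0. router=(3,0) cycle=6 (inject)
  1. router=(2,0) cycle=11 dir=W
  2. router=(1,0) cycle=16 dir=W
  3. router=(1,1) cycle=21 dir=N
  4. router=(1,2) cycle=26 dir=N

path = [(3,0), (2,0), (1,0), (1,1), (1,2)]
arrival = 26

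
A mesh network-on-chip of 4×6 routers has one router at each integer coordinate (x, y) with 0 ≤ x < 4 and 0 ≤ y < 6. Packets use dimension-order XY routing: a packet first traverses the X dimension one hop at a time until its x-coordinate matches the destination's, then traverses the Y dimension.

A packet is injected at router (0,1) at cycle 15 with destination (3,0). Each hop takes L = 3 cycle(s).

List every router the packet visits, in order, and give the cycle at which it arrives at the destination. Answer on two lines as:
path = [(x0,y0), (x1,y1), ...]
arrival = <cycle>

#0 — 0,1 | c15
#1 — 1,1 | c18 | E
#2 — 2,1 | c21 | E
#3 — 3,1 | c24 | E
#4 — 3,0 | c27 | S

path = [(0,1), (1,1), (2,1), (3,1), (3,0)]
arrival = 27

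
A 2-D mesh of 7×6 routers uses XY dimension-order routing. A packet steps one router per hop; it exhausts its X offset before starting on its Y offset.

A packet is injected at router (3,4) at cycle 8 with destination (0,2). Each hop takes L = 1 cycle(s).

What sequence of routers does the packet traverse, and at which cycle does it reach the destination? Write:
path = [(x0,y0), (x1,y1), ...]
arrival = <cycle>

path = [(3,4), (2,4), (1,4), (0,4), (0,3), (0,2)]
arrival = 13

t=8: at (3,4)
t=9: at (2,4) after W
t=10: at (1,4) after W
t=11: at (0,4) after W
t=12: at (0,3) after S
t=13: at (0,2) after S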